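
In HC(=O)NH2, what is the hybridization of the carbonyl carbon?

The carbonyl carbon has 3 σ bonds, plus one π bond: steric number 3 → sp2.

sp^2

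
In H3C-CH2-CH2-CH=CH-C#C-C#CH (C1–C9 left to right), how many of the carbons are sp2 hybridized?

C1: sp3
C2: sp3
C3: sp3
C4: sp2 ✓
C5: sp2 ✓
C6: sp
C7: sp
C8: sp
C9: sp
C4, C5 → 2 sp2 carbons.

2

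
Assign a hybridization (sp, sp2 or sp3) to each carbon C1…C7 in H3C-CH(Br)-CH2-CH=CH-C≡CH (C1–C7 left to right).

C1 sp3, C2 sp3, C3 sp3, C4 sp2, C5 sp2, C6 sp, C7 sp

C1 has 4 σ bonds: steric number 4 → sp3.
C2 is sp3: 4 σ bonds, 4 electron-density regions.
C3 — 4 σ bonds. Steric number 4, so sp3.
C4: 3 σ bonds, plus one π bond — 3 electron domains, sp2.
C5 (3 σ bonds, plus one π bond) has steric number 3: sp2.
C6 carries 2 σ bonds, plus two π bonds, giving a steric number of 2, so it is sp.
C7 — 2 σ bonds, plus two π bonds. Steric number 2, so sp.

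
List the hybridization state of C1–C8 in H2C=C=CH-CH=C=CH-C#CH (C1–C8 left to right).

C1 — 3 σ bonds, plus one π bond. Steric number 3, so sp2.
C2: 2 σ bonds, plus two π bonds — 2 electron domains, sp.
C3 (3 σ bonds, plus one π bond) has steric number 3: sp2.
C4: 3 σ bonds, plus one π bond; 3 regions of electron density → sp2.
C5 is sp: 2 σ bonds, plus two π bonds, 2 electron-density regions.
C6 is sp2: 3 σ bonds, plus one π bond, 3 electron-density regions.
C7 (2 σ bonds, plus two π bonds) has steric number 2: sp.
C8: 2 σ bonds, plus two π bonds; 2 regions of electron density → sp.

C1 sp2, C2 sp, C3 sp2, C4 sp2, C5 sp, C6 sp2, C7 sp, C8 sp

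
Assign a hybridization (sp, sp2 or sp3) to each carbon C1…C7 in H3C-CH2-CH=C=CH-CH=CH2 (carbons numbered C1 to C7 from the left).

C1 — 4 σ bonds. Steric number 4, so sp3.
C2: 4 σ bonds — 4 electron domains, sp3.
C3 — 3 σ bonds, plus one π bond. Steric number 3, so sp2.
C4 — 2 σ bonds, plus two π bonds. Steric number 2, so sp.
C5: 3 σ bonds, plus one π bond — 3 electron domains, sp2.
C6 — 3 σ bonds, plus one π bond. Steric number 3, so sp2.
C7: 3 σ bonds, plus one π bond — 3 electron domains, sp2.

C1 sp3, C2 sp3, C3 sp2, C4 sp, C5 sp2, C6 sp2, C7 sp2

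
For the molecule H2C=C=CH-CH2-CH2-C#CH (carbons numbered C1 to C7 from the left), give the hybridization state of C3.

sp^2

C3 — 3 σ bonds, plus one π bond. Steric number 3, so sp2.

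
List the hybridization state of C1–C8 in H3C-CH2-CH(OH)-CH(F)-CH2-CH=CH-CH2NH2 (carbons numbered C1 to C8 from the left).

C1 sp3, C2 sp3, C3 sp3, C4 sp3, C5 sp3, C6 sp2, C7 sp2, C8 sp3

C1 (4 σ bonds) has steric number 4: sp3.
C2 carries 4 σ bonds, giving a steric number of 4, so it is sp3.
C3: 4 σ bonds — 4 electron domains, sp3.
C4: 4 σ bonds; 4 regions of electron density → sp3.
C5: 4 σ bonds — 4 electron domains, sp3.
C6: 3 σ bonds, plus one π bond — 3 electron domains, sp2.
C7 — 3 σ bonds, plus one π bond. Steric number 3, so sp2.
C8: 4 σ bonds — 4 electron domains, sp3.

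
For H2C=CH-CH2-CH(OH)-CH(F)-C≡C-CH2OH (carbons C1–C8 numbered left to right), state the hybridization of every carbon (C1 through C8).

C1 sp2, C2 sp2, C3 sp3, C4 sp3, C5 sp3, C6 sp, C7 sp, C8 sp3

C1 is sp2: 3 σ bonds, plus one π bond, 3 electron-density regions.
C2 (3 σ bonds, plus one π bond) has steric number 3: sp2.
C3: 4 σ bonds; 4 regions of electron density → sp3.
C4 carries 4 σ bonds, giving a steric number of 4, so it is sp3.
C5 carries 4 σ bonds, giving a steric number of 4, so it is sp3.
C6 (2 σ bonds, plus two π bonds) has steric number 2: sp.
C7 — 2 σ bonds, plus two π bonds. Steric number 2, so sp.
C8 has 4 σ bonds: steric number 4 → sp3.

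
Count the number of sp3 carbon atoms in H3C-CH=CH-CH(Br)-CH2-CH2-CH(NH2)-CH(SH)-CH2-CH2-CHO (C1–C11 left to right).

C1: sp3 ✓
C2: sp2
C3: sp2
C4: sp3 ✓
C5: sp3 ✓
C6: sp3 ✓
C7: sp3 ✓
C8: sp3 ✓
C9: sp3 ✓
C10: sp3 ✓
C11: sp2
C1, C4, C5, C6, C7, C8, C9, C10 → 8 sp3 carbons.

8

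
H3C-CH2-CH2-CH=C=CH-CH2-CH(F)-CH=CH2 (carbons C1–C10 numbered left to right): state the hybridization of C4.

sp2

C4 (3 σ bonds, plus one π bond) has steric number 3: sp2.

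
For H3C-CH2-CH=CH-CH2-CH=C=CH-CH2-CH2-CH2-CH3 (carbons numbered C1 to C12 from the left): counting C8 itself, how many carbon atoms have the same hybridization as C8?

C8 is sp2 (one π bond).
C1: sp3
C2: sp3
C3: sp2 ✓
C4: sp2 ✓
C5: sp3
C6: sp2 ✓
C7: sp
C8: sp2 ✓
C9: sp3
C10: sp3
C11: sp3
C12: sp3
4 carbons are sp2.

4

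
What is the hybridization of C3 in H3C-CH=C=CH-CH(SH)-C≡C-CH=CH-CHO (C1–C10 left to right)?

sp

C3: 2 σ bonds, plus two π bonds; 2 regions of electron density → sp.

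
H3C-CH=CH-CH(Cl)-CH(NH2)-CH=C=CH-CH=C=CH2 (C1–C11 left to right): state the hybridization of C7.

sp

C7 is sp: 2 σ bonds, plus two π bonds, 2 electron-density regions.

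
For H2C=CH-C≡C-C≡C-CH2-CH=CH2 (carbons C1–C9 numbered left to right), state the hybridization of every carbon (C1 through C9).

C1 (3 σ bonds, plus one π bond) has steric number 3: sp2.
C2 is sp2: 3 σ bonds, plus one π bond, 3 electron-density regions.
C3 (2 σ bonds, plus two π bonds) has steric number 2: sp.
C4 (2 σ bonds, plus two π bonds) has steric number 2: sp.
C5 (2 σ bonds, plus two π bonds) has steric number 2: sp.
C6: 2 σ bonds, plus two π bonds; 2 regions of electron density → sp.
C7: 4 σ bonds; 4 regions of electron density → sp3.
C8 (3 σ bonds, plus one π bond) has steric number 3: sp2.
C9: 3 σ bonds, plus one π bond — 3 electron domains, sp2.

C1 sp2, C2 sp2, C3 sp, C4 sp, C5 sp, C6 sp, C7 sp3, C8 sp2, C9 sp2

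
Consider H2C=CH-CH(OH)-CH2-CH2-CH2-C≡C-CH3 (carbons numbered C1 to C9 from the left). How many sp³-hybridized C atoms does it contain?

C1: sp2
C2: sp2
C3: sp3 ✓
C4: sp3 ✓
C5: sp3 ✓
C6: sp3 ✓
C7: sp
C8: sp
C9: sp3 ✓
C3, C4, C5, C6, C9 → 5 sp3 carbons.

5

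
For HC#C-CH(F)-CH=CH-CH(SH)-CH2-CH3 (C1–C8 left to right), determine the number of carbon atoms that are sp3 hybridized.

C1: sp
C2: sp
C3: sp3 ✓
C4: sp2
C5: sp2
C6: sp3 ✓
C7: sp3 ✓
C8: sp3 ✓
C3, C6, C7, C8 → 4 sp3 carbons.

4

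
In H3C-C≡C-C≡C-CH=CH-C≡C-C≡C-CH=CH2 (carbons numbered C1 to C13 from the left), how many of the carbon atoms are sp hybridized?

C1: sp3
C2: sp ✓
C3: sp ✓
C4: sp ✓
C5: sp ✓
C6: sp2
C7: sp2
C8: sp ✓
C9: sp ✓
C10: sp ✓
C11: sp ✓
C12: sp2
C13: sp2
C2, C3, C4, C5, C8, C9, C10, C11 → 8 sp carbons.

8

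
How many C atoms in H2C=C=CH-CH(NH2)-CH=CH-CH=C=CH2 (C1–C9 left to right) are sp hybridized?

2

C1: sp2
C2: sp ✓
C3: sp2
C4: sp3
C5: sp2
C6: sp2
C7: sp2
C8: sp ✓
C9: sp2
C2, C8 → 2 sp carbons.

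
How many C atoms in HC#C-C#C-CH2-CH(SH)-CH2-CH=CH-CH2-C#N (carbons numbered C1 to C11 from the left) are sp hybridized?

C1: sp ✓
C2: sp ✓
C3: sp ✓
C4: sp ✓
C5: sp3
C6: sp3
C7: sp3
C8: sp2
C9: sp2
C10: sp3
C11: sp ✓
C1, C2, C3, C4, C11 → 5 sp carbons.

5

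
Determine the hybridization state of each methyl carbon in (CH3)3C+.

sp³

Each methyl carbon: 4 σ bonds; 4 regions of electron density → sp3.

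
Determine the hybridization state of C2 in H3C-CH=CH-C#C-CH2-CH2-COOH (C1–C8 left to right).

C2 has 3 σ bonds, plus one π bond: steric number 3 → sp2.

sp2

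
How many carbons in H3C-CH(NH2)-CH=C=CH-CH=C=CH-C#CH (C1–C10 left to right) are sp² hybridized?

C1: sp3
C2: sp3
C3: sp2 ✓
C4: sp
C5: sp2 ✓
C6: sp2 ✓
C7: sp
C8: sp2 ✓
C9: sp
C10: sp
C3, C5, C6, C8 → 4 sp2 carbons.

4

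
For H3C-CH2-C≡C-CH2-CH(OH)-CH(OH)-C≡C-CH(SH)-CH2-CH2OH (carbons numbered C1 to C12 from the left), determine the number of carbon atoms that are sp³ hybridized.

8

C1: sp3 ✓
C2: sp3 ✓
C3: sp
C4: sp
C5: sp3 ✓
C6: sp3 ✓
C7: sp3 ✓
C8: sp
C9: sp
C10: sp3 ✓
C11: sp3 ✓
C12: sp3 ✓
C1, C2, C5, C6, C7, C10, C11, C12 → 8 sp3 carbons.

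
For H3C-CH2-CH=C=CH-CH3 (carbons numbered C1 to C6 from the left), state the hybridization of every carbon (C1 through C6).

C1 sp3, C2 sp3, C3 sp2, C4 sp, C5 sp2, C6 sp3

C1 is sp3: 4 σ bonds, 4 electron-density regions.
C2 — 4 σ bonds. Steric number 4, so sp3.
C3 (3 σ bonds, plus one π bond) has steric number 3: sp2.
C4 has 2 σ bonds, plus two π bonds: steric number 2 → sp.
C5 is sp2: 3 σ bonds, plus one π bond, 3 electron-density regions.
C6: 4 σ bonds — 4 electron domains, sp3.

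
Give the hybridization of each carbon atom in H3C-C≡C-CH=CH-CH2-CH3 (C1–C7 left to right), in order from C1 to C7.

C1 has 4 σ bonds: steric number 4 → sp3.
C2: 2 σ bonds, plus two π bonds; 2 regions of electron density → sp.
C3: 2 σ bonds, plus two π bonds; 2 regions of electron density → sp.
C4: 3 σ bonds, plus one π bond; 3 regions of electron density → sp2.
C5: 3 σ bonds, plus one π bond; 3 regions of electron density → sp2.
C6 has 4 σ bonds: steric number 4 → sp3.
C7 has 4 σ bonds: steric number 4 → sp3.

C1 sp3, C2 sp, C3 sp, C4 sp2, C5 sp2, C6 sp3, C7 sp3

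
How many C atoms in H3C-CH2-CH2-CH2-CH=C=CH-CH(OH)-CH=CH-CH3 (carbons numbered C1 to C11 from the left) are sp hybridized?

C1: sp3
C2: sp3
C3: sp3
C4: sp3
C5: sp2
C6: sp ✓
C7: sp2
C8: sp3
C9: sp2
C10: sp2
C11: sp3
C6 → 1 sp carbon.

1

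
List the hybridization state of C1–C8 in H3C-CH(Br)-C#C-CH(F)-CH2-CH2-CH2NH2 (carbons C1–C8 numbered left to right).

C1: 4 σ bonds; 4 regions of electron density → sp3.
C2 has 4 σ bonds: steric number 4 → sp3.
C3 (2 σ bonds, plus two π bonds) has steric number 2: sp.
C4 (2 σ bonds, plus two π bonds) has steric number 2: sp.
C5: 4 σ bonds — 4 electron domains, sp3.
C6 (4 σ bonds) has steric number 4: sp3.
C7 (4 σ bonds) has steric number 4: sp3.
C8 has 4 σ bonds: steric number 4 → sp3.

C1 sp3, C2 sp3, C3 sp, C4 sp, C5 sp3, C6 sp3, C7 sp3, C8 sp3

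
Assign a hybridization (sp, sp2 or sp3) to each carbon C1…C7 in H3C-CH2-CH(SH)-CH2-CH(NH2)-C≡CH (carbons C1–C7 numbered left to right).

C1 sp3, C2 sp3, C3 sp3, C4 sp3, C5 sp3, C6 sp, C7 sp

C1: 4 σ bonds — 4 electron domains, sp3.
C2 is sp3: 4 σ bonds, 4 electron-density regions.
C3 — 4 σ bonds. Steric number 4, so sp3.
C4 is sp3: 4 σ bonds, 4 electron-density regions.
C5 (4 σ bonds) has steric number 4: sp3.
C6 has 2 σ bonds, plus two π bonds: steric number 2 → sp.
C7 (2 σ bonds, plus two π bonds) has steric number 2: sp.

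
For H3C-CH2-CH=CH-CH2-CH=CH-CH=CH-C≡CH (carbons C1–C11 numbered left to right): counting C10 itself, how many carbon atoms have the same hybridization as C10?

C10 is sp (two π bonds).
C1: sp3
C2: sp3
C3: sp2
C4: sp2
C5: sp3
C6: sp2
C7: sp2
C8: sp2
C9: sp2
C10: sp ✓
C11: sp ✓
2 carbons are sp.

2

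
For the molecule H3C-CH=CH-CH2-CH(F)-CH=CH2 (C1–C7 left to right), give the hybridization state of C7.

C7: 3 σ bonds, plus one π bond — 3 electron domains, sp2.

sp^2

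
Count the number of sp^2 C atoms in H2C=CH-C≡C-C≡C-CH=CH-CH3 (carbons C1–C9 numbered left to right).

C1: sp2 ✓
C2: sp2 ✓
C3: sp
C4: sp
C5: sp
C6: sp
C7: sp2 ✓
C8: sp2 ✓
C9: sp3
C1, C2, C7, C8 → 4 sp2 carbons.

4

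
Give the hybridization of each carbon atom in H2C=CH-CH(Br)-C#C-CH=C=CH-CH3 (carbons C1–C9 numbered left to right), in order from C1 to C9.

C1 sp2, C2 sp2, C3 sp3, C4 sp, C5 sp, C6 sp2, C7 sp, C8 sp2, C9 sp3

C1: 3 σ bonds, plus one π bond — 3 electron domains, sp2.
C2: 3 σ bonds, plus one π bond; 3 regions of electron density → sp2.
C3 — 4 σ bonds. Steric number 4, so sp3.
C4 (2 σ bonds, plus two π bonds) has steric number 2: sp.
C5 (2 σ bonds, plus two π bonds) has steric number 2: sp.
C6 carries 3 σ bonds, plus one π bond, giving a steric number of 3, so it is sp2.
C7: 2 σ bonds, plus two π bonds; 2 regions of electron density → sp.
C8 is sp2: 3 σ bonds, plus one π bond, 3 electron-density regions.
C9: 4 σ bonds — 4 electron domains, sp3.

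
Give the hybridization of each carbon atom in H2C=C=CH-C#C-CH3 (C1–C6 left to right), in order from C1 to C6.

C1: 3 σ bonds, plus one π bond — 3 electron domains, sp2.
C2 (2 σ bonds, plus two π bonds) has steric number 2: sp.
C3 carries 3 σ bonds, plus one π bond, giving a steric number of 3, so it is sp2.
C4 carries 2 σ bonds, plus two π bonds, giving a steric number of 2, so it is sp.
C5 carries 2 σ bonds, plus two π bonds, giving a steric number of 2, so it is sp.
C6 has 4 σ bonds: steric number 4 → sp3.

C1 sp2, C2 sp, C3 sp2, C4 sp, C5 sp, C6 sp3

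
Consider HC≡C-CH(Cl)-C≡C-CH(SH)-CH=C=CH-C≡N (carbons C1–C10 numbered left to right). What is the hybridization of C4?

sp

C4 has 2 σ bonds, plus two π bonds: steric number 2 → sp.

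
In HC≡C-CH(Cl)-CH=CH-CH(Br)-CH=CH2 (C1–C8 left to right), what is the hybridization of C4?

sp2

C4 is sp2: 3 σ bonds, plus one π bond, 3 electron-density regions.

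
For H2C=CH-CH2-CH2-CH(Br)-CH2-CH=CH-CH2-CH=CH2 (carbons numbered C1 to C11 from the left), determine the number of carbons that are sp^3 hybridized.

C1: sp2
C2: sp2
C3: sp3 ✓
C4: sp3 ✓
C5: sp3 ✓
C6: sp3 ✓
C7: sp2
C8: sp2
C9: sp3 ✓
C10: sp2
C11: sp2
C3, C4, C5, C6, C9 → 5 sp3 carbons.

5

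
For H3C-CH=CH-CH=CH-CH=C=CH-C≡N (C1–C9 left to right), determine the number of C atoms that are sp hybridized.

2

C1: sp3
C2: sp2
C3: sp2
C4: sp2
C5: sp2
C6: sp2
C7: sp ✓
C8: sp2
C9: sp ✓
C7, C9 → 2 sp carbons.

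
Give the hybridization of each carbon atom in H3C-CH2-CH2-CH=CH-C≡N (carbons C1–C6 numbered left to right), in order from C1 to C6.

C1: 4 σ bonds; 4 regions of electron density → sp3.
C2 carries 4 σ bonds, giving a steric number of 4, so it is sp3.
C3 — 4 σ bonds. Steric number 4, so sp3.
C4 carries 3 σ bonds, plus one π bond, giving a steric number of 3, so it is sp2.
C5 carries 3 σ bonds, plus one π bond, giving a steric number of 3, so it is sp2.
C6 is sp: 2 σ bonds, plus two π bonds, 2 electron-density regions.

C1 sp3, C2 sp3, C3 sp3, C4 sp2, C5 sp2, C6 sp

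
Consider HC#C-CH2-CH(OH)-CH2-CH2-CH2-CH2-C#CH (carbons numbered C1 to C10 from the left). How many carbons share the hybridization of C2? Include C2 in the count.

4

C2 is sp (two π bonds).
C1: sp ✓
C2: sp ✓
C3: sp3
C4: sp3
C5: sp3
C6: sp3
C7: sp3
C8: sp3
C9: sp ✓
C10: sp ✓
4 carbons are sp.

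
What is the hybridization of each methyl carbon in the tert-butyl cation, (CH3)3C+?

Each methyl carbon: 4 σ bonds; 4 regions of electron density → sp3.

sp³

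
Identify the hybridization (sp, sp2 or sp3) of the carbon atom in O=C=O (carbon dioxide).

Two σ bonds, two π bonds → steric number 2 → sp.

sp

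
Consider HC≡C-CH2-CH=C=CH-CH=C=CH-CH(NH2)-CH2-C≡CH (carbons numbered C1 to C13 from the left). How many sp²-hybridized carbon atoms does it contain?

C1: sp
C2: sp
C3: sp3
C4: sp2 ✓
C5: sp
C6: sp2 ✓
C7: sp2 ✓
C8: sp
C9: sp2 ✓
C10: sp3
C11: sp3
C12: sp
C13: sp
C4, C6, C7, C9 → 4 sp2 carbons.

4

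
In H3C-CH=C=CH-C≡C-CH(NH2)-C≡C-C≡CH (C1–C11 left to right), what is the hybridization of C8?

C8: 2 σ bonds, plus two π bonds — 2 electron domains, sp.

sp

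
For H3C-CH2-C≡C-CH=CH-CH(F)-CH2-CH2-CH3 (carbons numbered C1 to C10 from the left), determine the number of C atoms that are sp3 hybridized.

6

C1: sp3 ✓
C2: sp3 ✓
C3: sp
C4: sp
C5: sp2
C6: sp2
C7: sp3 ✓
C8: sp3 ✓
C9: sp3 ✓
C10: sp3 ✓
C1, C2, C7, C8, C9, C10 → 6 sp3 carbons.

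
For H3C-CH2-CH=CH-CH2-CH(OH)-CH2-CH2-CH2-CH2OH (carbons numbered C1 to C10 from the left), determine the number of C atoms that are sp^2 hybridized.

2

C1: sp3
C2: sp3
C3: sp2 ✓
C4: sp2 ✓
C5: sp3
C6: sp3
C7: sp3
C8: sp3
C9: sp3
C10: sp3
C3, C4 → 2 sp2 carbons.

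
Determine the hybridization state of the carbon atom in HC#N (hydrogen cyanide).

sp

The carbon atom has 2 σ bonds, plus two π bonds: steric number 2 → sp.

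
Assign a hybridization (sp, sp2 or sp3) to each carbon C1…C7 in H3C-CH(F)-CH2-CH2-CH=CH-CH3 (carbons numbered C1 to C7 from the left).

C1 sp3, C2 sp3, C3 sp3, C4 sp3, C5 sp2, C6 sp2, C7 sp3

C1 has 4 σ bonds: steric number 4 → sp3.
C2 is sp3: 4 σ bonds, 4 electron-density regions.
C3: 4 σ bonds — 4 electron domains, sp3.
C4: 4 σ bonds — 4 electron domains, sp3.
C5 has 3 σ bonds, plus one π bond: steric number 3 → sp2.
C6: 3 σ bonds, plus one π bond; 3 regions of electron density → sp2.
C7 has 4 σ bonds: steric number 4 → sp3.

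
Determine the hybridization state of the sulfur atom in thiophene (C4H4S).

Analogous to furan: one S lone pair in the aromatic π system, S is sp2.

sp^2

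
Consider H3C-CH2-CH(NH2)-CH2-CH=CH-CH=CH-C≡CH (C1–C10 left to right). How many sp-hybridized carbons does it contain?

2

C1: sp3
C2: sp3
C3: sp3
C4: sp3
C5: sp2
C6: sp2
C7: sp2
C8: sp2
C9: sp ✓
C10: sp ✓
C9, C10 → 2 sp carbons.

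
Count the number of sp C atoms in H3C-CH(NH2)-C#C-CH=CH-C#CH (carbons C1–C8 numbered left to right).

4

C1: sp3
C2: sp3
C3: sp ✓
C4: sp ✓
C5: sp2
C6: sp2
C7: sp ✓
C8: sp ✓
C3, C4, C7, C8 → 4 sp carbons.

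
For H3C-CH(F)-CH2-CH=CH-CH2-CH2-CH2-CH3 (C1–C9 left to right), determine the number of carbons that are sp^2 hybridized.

2

C1: sp3
C2: sp3
C3: sp3
C4: sp2 ✓
C5: sp2 ✓
C6: sp3
C7: sp3
C8: sp3
C9: sp3
C4, C5 → 2 sp2 carbons.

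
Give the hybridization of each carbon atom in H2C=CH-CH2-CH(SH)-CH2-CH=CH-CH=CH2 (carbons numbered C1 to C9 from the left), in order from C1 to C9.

C1: 3 σ bonds, plus one π bond; 3 regions of electron density → sp2.
C2 (3 σ bonds, plus one π bond) has steric number 3: sp2.
C3 carries 4 σ bonds, giving a steric number of 4, so it is sp3.
C4: 4 σ bonds; 4 regions of electron density → sp3.
C5: 4 σ bonds — 4 electron domains, sp3.
C6 carries 3 σ bonds, plus one π bond, giving a steric number of 3, so it is sp2.
C7 has 3 σ bonds, plus one π bond: steric number 3 → sp2.
C8 has 3 σ bonds, plus one π bond: steric number 3 → sp2.
C9 (3 σ bonds, plus one π bond) has steric number 3: sp2.

C1 sp2, C2 sp2, C3 sp3, C4 sp3, C5 sp3, C6 sp2, C7 sp2, C8 sp2, C9 sp2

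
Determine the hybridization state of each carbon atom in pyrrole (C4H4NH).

Each carbon atom: 3 σ bonds, plus one π bond — 3 electron domains, sp2.

sp2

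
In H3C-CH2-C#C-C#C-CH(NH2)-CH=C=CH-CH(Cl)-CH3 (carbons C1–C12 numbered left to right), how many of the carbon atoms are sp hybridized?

5

C1: sp3
C2: sp3
C3: sp ✓
C4: sp ✓
C5: sp ✓
C6: sp ✓
C7: sp3
C8: sp2
C9: sp ✓
C10: sp2
C11: sp3
C12: sp3
C3, C4, C5, C6, C9 → 5 sp carbons.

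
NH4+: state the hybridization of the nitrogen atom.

Four σ bonds, no lone pair → sp3, tetrahedral.

sp³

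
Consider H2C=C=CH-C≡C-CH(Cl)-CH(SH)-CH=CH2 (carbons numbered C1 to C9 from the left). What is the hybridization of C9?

sp^2

C9 has 3 σ bonds, plus one π bond: steric number 3 → sp2.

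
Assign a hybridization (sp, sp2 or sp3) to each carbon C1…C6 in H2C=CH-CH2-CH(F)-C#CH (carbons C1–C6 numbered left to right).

C1 — 3 σ bonds, plus one π bond. Steric number 3, so sp2.
C2: 3 σ bonds, plus one π bond; 3 regions of electron density → sp2.
C3 has 4 σ bonds: steric number 4 → sp3.
C4 carries 4 σ bonds, giving a steric number of 4, so it is sp3.
C5: 2 σ bonds, plus two π bonds — 2 electron domains, sp.
C6: 2 σ bonds, plus two π bonds — 2 electron domains, sp.

C1 sp2, C2 sp2, C3 sp3, C4 sp3, C5 sp, C6 sp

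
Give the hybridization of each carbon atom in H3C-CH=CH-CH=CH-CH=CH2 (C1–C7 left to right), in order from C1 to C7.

C1 is sp3: 4 σ bonds, 4 electron-density regions.
C2 (3 σ bonds, plus one π bond) has steric number 3: sp2.
C3 (3 σ bonds, plus one π bond) has steric number 3: sp2.
C4 is sp2: 3 σ bonds, plus one π bond, 3 electron-density regions.
C5 — 3 σ bonds, plus one π bond. Steric number 3, so sp2.
C6 carries 3 σ bonds, plus one π bond, giving a steric number of 3, so it is sp2.
C7 — 3 σ bonds, plus one π bond. Steric number 3, so sp2.

C1 sp3, C2 sp2, C3 sp2, C4 sp2, C5 sp2, C6 sp2, C7 sp2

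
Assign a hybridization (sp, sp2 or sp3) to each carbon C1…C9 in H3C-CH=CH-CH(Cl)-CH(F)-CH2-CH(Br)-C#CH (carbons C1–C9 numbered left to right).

C1 is sp3: 4 σ bonds, 4 electron-density regions.
C2 has 3 σ bonds, plus one π bond: steric number 3 → sp2.
C3: 3 σ bonds, plus one π bond — 3 electron domains, sp2.
C4 has 4 σ bonds: steric number 4 → sp3.
C5 — 4 σ bonds. Steric number 4, so sp3.
C6: 4 σ bonds — 4 electron domains, sp3.
C7: 4 σ bonds — 4 electron domains, sp3.
C8 carries 2 σ bonds, plus two π bonds, giving a steric number of 2, so it is sp.
C9 has 2 σ bonds, plus two π bonds: steric number 2 → sp.

C1 sp3, C2 sp2, C3 sp2, C4 sp3, C5 sp3, C6 sp3, C7 sp3, C8 sp, C9 sp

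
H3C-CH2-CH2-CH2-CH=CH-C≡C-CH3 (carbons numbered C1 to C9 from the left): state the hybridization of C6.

sp²

C6 (3 σ bonds, plus one π bond) has steric number 3: sp2.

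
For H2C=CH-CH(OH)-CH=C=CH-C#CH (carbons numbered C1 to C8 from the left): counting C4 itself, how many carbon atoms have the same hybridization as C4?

4

C4 is sp2 (one π bond).
C1: sp2 ✓
C2: sp2 ✓
C3: sp3
C4: sp2 ✓
C5: sp
C6: sp2 ✓
C7: sp
C8: sp
4 carbons are sp2.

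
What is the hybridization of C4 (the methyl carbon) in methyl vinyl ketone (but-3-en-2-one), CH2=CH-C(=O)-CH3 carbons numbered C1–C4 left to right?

C4 (the methyl carbon): 4 σ bonds — 4 electron domains, sp3.

sp³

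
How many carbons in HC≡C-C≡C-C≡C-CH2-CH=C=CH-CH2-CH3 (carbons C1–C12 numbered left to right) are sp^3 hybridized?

C1: sp
C2: sp
C3: sp
C4: sp
C5: sp
C6: sp
C7: sp3 ✓
C8: sp2
C9: sp
C10: sp2
C11: sp3 ✓
C12: sp3 ✓
C7, C11, C12 → 3 sp3 carbons.

3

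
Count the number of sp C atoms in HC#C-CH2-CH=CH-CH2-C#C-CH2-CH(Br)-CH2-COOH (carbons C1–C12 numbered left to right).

4

C1: sp ✓
C2: sp ✓
C3: sp3
C4: sp2
C5: sp2
C6: sp3
C7: sp ✓
C8: sp ✓
C9: sp3
C10: sp3
C11: sp3
C12: sp2
C1, C2, C7, C8 → 4 sp carbons.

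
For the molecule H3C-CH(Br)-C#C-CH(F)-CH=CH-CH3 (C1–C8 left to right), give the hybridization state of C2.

C2 (4 σ bonds) has steric number 4: sp3.

sp3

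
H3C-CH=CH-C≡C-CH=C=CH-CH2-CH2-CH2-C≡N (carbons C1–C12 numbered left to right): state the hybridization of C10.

C10 (4 σ bonds) has steric number 4: sp3.

sp^3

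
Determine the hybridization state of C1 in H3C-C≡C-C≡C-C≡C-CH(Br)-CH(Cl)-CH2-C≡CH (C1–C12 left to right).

sp³

C1 carries 4 σ bonds, giving a steric number of 4, so it is sp3.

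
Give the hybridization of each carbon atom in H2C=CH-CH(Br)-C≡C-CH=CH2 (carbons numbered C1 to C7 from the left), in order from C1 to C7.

C1 sp2, C2 sp2, C3 sp3, C4 sp, C5 sp, C6 sp2, C7 sp2

C1 has 3 σ bonds, plus one π bond: steric number 3 → sp2.
C2 (3 σ bonds, plus one π bond) has steric number 3: sp2.
C3 is sp3: 4 σ bonds, 4 electron-density regions.
C4: 2 σ bonds, plus two π bonds; 2 regions of electron density → sp.
C5 (2 σ bonds, plus two π bonds) has steric number 2: sp.
C6 — 3 σ bonds, plus one π bond. Steric number 3, so sp2.
C7 (3 σ bonds, plus one π bond) has steric number 3: sp2.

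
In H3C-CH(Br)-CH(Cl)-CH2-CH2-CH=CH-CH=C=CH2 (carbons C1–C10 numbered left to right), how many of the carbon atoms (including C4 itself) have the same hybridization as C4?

5

C4 is sp3 (only σ bonds).
C1: sp3 ✓
C2: sp3 ✓
C3: sp3 ✓
C4: sp3 ✓
C5: sp3 ✓
C6: sp2
C7: sp2
C8: sp2
C9: sp
C10: sp2
5 carbons are sp3.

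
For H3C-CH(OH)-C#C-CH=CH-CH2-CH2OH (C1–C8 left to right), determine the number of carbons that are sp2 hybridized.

C1: sp3
C2: sp3
C3: sp
C4: sp
C5: sp2 ✓
C6: sp2 ✓
C7: sp3
C8: sp3
C5, C6 → 2 sp2 carbons.

2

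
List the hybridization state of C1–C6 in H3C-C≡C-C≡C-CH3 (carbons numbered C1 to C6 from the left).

C1 sp3, C2 sp, C3 sp, C4 sp, C5 sp, C6 sp3

C1 — 4 σ bonds. Steric number 4, so sp3.
C2: 2 σ bonds, plus two π bonds; 2 regions of electron density → sp.
C3: 2 σ bonds, plus two π bonds — 2 electron domains, sp.
C4 is sp: 2 σ bonds, plus two π bonds, 2 electron-density regions.
C5 — 2 σ bonds, plus two π bonds. Steric number 2, so sp.
C6: 4 σ bonds; 4 regions of electron density → sp3.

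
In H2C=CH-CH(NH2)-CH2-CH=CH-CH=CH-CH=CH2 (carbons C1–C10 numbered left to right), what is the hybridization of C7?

sp^2

C7 carries 3 σ bonds, plus one π bond, giving a steric number of 3, so it is sp2.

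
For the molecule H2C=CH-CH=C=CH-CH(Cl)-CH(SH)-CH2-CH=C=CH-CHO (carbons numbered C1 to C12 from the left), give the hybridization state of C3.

C3 has 3 σ bonds, plus one π bond: steric number 3 → sp2.

sp^2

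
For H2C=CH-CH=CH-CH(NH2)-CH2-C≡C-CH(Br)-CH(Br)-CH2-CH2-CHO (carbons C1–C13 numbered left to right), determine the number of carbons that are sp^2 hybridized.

C1: sp2 ✓
C2: sp2 ✓
C3: sp2 ✓
C4: sp2 ✓
C5: sp3
C6: sp3
C7: sp
C8: sp
C9: sp3
C10: sp3
C11: sp3
C12: sp3
C13: sp2 ✓
C1, C2, C3, C4, C13 → 5 sp2 carbons.

5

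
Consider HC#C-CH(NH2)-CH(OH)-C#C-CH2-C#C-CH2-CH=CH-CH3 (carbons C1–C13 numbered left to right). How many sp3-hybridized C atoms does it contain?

C1: sp
C2: sp
C3: sp3 ✓
C4: sp3 ✓
C5: sp
C6: sp
C7: sp3 ✓
C8: sp
C9: sp
C10: sp3 ✓
C11: sp2
C12: sp2
C13: sp3 ✓
C3, C4, C7, C10, C13 → 5 sp3 carbons.

5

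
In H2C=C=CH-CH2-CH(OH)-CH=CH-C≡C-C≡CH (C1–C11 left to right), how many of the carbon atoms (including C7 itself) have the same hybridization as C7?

4

C7 is sp2 (one π bond).
C1: sp2 ✓
C2: sp
C3: sp2 ✓
C4: sp3
C5: sp3
C6: sp2 ✓
C7: sp2 ✓
C8: sp
C9: sp
C10: sp
C11: sp
4 carbons are sp2.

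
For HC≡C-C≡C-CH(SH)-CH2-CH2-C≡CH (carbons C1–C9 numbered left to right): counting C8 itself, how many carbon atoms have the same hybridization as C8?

C8 is sp (two π bonds).
C1: sp ✓
C2: sp ✓
C3: sp ✓
C4: sp ✓
C5: sp3
C6: sp3
C7: sp3
C8: sp ✓
C9: sp ✓
6 carbons are sp.

6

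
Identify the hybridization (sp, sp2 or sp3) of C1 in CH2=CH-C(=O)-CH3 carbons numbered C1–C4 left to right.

sp^2

C1 — 3 σ bonds, plus one π bond. Steric number 3, so sp2.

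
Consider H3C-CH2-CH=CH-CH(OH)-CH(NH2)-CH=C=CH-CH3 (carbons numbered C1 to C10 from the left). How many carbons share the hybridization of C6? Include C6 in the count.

C6 is sp3 (only σ bonds).
C1: sp3 ✓
C2: sp3 ✓
C3: sp2
C4: sp2
C5: sp3 ✓
C6: sp3 ✓
C7: sp2
C8: sp
C9: sp2
C10: sp3 ✓
5 carbons are sp3.

5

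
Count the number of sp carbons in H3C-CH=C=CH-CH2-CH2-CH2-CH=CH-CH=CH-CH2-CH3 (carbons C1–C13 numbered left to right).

1

C1: sp3
C2: sp2
C3: sp ✓
C4: sp2
C5: sp3
C6: sp3
C7: sp3
C8: sp2
C9: sp2
C10: sp2
C11: sp2
C12: sp3
C13: sp3
C3 → 1 sp carbon.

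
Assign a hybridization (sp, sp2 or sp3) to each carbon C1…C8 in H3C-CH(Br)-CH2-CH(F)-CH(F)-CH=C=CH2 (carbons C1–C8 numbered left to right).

C1 has 4 σ bonds: steric number 4 → sp3.
C2 (4 σ bonds) has steric number 4: sp3.
C3: 4 σ bonds — 4 electron domains, sp3.
C4 is sp3: 4 σ bonds, 4 electron-density regions.
C5 — 4 σ bonds. Steric number 4, so sp3.
C6 — 3 σ bonds, plus one π bond. Steric number 3, so sp2.
C7 has 2 σ bonds, plus two π bonds: steric number 2 → sp.
C8 — 3 σ bonds, plus one π bond. Steric number 3, so sp2.

C1 sp3, C2 sp3, C3 sp3, C4 sp3, C5 sp3, C6 sp2, C7 sp, C8 sp2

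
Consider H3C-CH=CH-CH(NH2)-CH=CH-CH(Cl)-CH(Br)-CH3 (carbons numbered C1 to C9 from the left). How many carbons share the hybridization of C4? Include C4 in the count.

C4 is sp3 (only σ bonds).
C1: sp3 ✓
C2: sp2
C3: sp2
C4: sp3 ✓
C5: sp2
C6: sp2
C7: sp3 ✓
C8: sp3 ✓
C9: sp3 ✓
5 carbons are sp3.

5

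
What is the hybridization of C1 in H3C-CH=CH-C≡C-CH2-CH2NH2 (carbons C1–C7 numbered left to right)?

C1 carries 4 σ bonds, giving a steric number of 4, so it is sp3.

sp^3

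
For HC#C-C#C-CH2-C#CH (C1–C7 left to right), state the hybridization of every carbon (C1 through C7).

C1 sp, C2 sp, C3 sp, C4 sp, C5 sp3, C6 sp, C7 sp

C1: 2 σ bonds, plus two π bonds — 2 electron domains, sp.
C2 has 2 σ bonds, plus two π bonds: steric number 2 → sp.
C3: 2 σ bonds, plus two π bonds; 2 regions of electron density → sp.
C4 has 2 σ bonds, plus two π bonds: steric number 2 → sp.
C5 has 4 σ bonds: steric number 4 → sp3.
C6 carries 2 σ bonds, plus two π bonds, giving a steric number of 2, so it is sp.
C7 is sp: 2 σ bonds, plus two π bonds, 2 electron-density regions.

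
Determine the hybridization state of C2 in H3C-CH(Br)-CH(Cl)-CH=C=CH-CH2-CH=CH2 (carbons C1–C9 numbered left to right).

sp³

C2 — 4 σ bonds. Steric number 4, so sp3.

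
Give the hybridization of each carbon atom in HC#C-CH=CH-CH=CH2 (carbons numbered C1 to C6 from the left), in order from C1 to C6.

C1 sp, C2 sp, C3 sp2, C4 sp2, C5 sp2, C6 sp2

C1: 2 σ bonds, plus two π bonds; 2 regions of electron density → sp.
C2 (2 σ bonds, plus two π bonds) has steric number 2: sp.
C3: 3 σ bonds, plus one π bond — 3 electron domains, sp2.
C4 (3 σ bonds, plus one π bond) has steric number 3: sp2.
C5 has 3 σ bonds, plus one π bond: steric number 3 → sp2.
C6 has 3 σ bonds, plus one π bond: steric number 3 → sp2.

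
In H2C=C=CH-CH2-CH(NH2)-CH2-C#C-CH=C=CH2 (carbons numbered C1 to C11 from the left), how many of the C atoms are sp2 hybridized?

C1: sp2 ✓
C2: sp
C3: sp2 ✓
C4: sp3
C5: sp3
C6: sp3
C7: sp
C8: sp
C9: sp2 ✓
C10: sp
C11: sp2 ✓
C1, C3, C9, C11 → 4 sp2 carbons.

4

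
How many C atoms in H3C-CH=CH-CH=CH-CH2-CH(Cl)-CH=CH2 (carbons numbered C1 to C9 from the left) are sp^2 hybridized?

C1: sp3
C2: sp2 ✓
C3: sp2 ✓
C4: sp2 ✓
C5: sp2 ✓
C6: sp3
C7: sp3
C8: sp2 ✓
C9: sp2 ✓
C2, C3, C4, C5, C8, C9 → 6 sp2 carbons.

6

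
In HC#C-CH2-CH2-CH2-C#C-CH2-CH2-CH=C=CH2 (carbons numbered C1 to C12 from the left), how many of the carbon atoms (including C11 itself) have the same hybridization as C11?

5

C11 is sp (two π bonds).
C1: sp ✓
C2: sp ✓
C3: sp3
C4: sp3
C5: sp3
C6: sp ✓
C7: sp ✓
C8: sp3
C9: sp3
C10: sp2
C11: sp ✓
C12: sp2
5 carbons are sp.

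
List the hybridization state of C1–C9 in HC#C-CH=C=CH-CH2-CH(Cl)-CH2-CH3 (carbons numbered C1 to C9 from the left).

C1 sp, C2 sp, C3 sp2, C4 sp, C5 sp2, C6 sp3, C7 sp3, C8 sp3, C9 sp3

C1 (2 σ bonds, plus two π bonds) has steric number 2: sp.
C2 is sp: 2 σ bonds, plus two π bonds, 2 electron-density regions.
C3: 3 σ bonds, plus one π bond — 3 electron domains, sp2.
C4 is sp: 2 σ bonds, plus two π bonds, 2 electron-density regions.
C5 — 3 σ bonds, plus one π bond. Steric number 3, so sp2.
C6 (4 σ bonds) has steric number 4: sp3.
C7 is sp3: 4 σ bonds, 4 electron-density regions.
C8 has 4 σ bonds: steric number 4 → sp3.
C9 — 4 σ bonds. Steric number 4, so sp3.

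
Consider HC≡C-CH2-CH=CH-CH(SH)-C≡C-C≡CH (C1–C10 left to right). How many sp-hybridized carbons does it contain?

6

C1: sp ✓
C2: sp ✓
C3: sp3
C4: sp2
C5: sp2
C6: sp3
C7: sp ✓
C8: sp ✓
C9: sp ✓
C10: sp ✓
C1, C2, C7, C8, C9, C10 → 6 sp carbons.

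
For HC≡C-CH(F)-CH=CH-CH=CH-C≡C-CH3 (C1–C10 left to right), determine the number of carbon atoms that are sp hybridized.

4

C1: sp ✓
C2: sp ✓
C3: sp3
C4: sp2
C5: sp2
C6: sp2
C7: sp2
C8: sp ✓
C9: sp ✓
C10: sp3
C1, C2, C8, C9 → 4 sp carbons.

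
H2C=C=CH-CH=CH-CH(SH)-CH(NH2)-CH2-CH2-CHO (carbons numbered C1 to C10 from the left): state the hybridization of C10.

C10 (3 σ bonds, plus one π bond) has steric number 3: sp2.

sp^2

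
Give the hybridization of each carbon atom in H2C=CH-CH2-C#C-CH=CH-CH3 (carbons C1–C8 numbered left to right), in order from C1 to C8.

C1 sp2, C2 sp2, C3 sp3, C4 sp, C5 sp, C6 sp2, C7 sp2, C8 sp3

C1 is sp2: 3 σ bonds, plus one π bond, 3 electron-density regions.
C2 has 3 σ bonds, plus one π bond: steric number 3 → sp2.
C3: 4 σ bonds; 4 regions of electron density → sp3.
C4 is sp: 2 σ bonds, plus two π bonds, 2 electron-density regions.
C5 is sp: 2 σ bonds, plus two π bonds, 2 electron-density regions.
C6: 3 σ bonds, plus one π bond; 3 regions of electron density → sp2.
C7: 3 σ bonds, plus one π bond; 3 regions of electron density → sp2.
C8 carries 4 σ bonds, giving a steric number of 4, so it is sp3.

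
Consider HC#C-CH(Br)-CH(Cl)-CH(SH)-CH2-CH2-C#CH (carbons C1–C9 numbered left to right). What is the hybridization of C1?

C1: 2 σ bonds, plus two π bonds — 2 electron domains, sp.

sp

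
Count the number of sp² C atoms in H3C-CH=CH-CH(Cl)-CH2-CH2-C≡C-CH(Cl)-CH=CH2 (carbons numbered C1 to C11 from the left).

C1: sp3
C2: sp2 ✓
C3: sp2 ✓
C4: sp3
C5: sp3
C6: sp3
C7: sp
C8: sp
C9: sp3
C10: sp2 ✓
C11: sp2 ✓
C2, C3, C10, C11 → 4 sp2 carbons.

4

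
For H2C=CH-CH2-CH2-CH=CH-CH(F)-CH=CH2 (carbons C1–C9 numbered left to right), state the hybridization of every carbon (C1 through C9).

C1: 3 σ bonds, plus one π bond — 3 electron domains, sp2.
C2 (3 σ bonds, plus one π bond) has steric number 3: sp2.
C3 carries 4 σ bonds, giving a steric number of 4, so it is sp3.
C4 (4 σ bonds) has steric number 4: sp3.
C5 (3 σ bonds, plus one π bond) has steric number 3: sp2.
C6 carries 3 σ bonds, plus one π bond, giving a steric number of 3, so it is sp2.
C7: 4 σ bonds; 4 regions of electron density → sp3.
C8: 3 σ bonds, plus one π bond; 3 regions of electron density → sp2.
C9 (3 σ bonds, plus one π bond) has steric number 3: sp2.

C1 sp2, C2 sp2, C3 sp3, C4 sp3, C5 sp2, C6 sp2, C7 sp3, C8 sp2, C9 sp2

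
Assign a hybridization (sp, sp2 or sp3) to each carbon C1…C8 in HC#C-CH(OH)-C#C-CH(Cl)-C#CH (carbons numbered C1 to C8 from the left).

C1: 2 σ bonds, plus two π bonds; 2 regions of electron density → sp.
C2 has 2 σ bonds, plus two π bonds: steric number 2 → sp.
C3 is sp3: 4 σ bonds, 4 electron-density regions.
C4 has 2 σ bonds, plus two π bonds: steric number 2 → sp.
C5 carries 2 σ bonds, plus two π bonds, giving a steric number of 2, so it is sp.
C6 — 4 σ bonds. Steric number 4, so sp3.
C7 — 2 σ bonds, plus two π bonds. Steric number 2, so sp.
C8 (2 σ bonds, plus two π bonds) has steric number 2: sp.

C1 sp, C2 sp, C3 sp3, C4 sp, C5 sp, C6 sp3, C7 sp, C8 sp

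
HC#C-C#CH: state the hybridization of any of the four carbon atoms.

sp

Every carbon is part of a C≡C triple bond: two σ regions → sp.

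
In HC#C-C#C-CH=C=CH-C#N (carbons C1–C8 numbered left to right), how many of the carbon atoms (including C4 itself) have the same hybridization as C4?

6

C4 is sp (two π bonds).
C1: sp ✓
C2: sp ✓
C3: sp ✓
C4: sp ✓
C5: sp2
C6: sp ✓
C7: sp2
C8: sp ✓
6 carbons are sp.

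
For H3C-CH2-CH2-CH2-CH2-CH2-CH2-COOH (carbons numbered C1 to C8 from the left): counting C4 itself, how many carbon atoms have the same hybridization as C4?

7

C4 is sp3 (only σ bonds).
C1: sp3 ✓
C2: sp3 ✓
C3: sp3 ✓
C4: sp3 ✓
C5: sp3 ✓
C6: sp3 ✓
C7: sp3 ✓
C8: sp2
7 carbons are sp3.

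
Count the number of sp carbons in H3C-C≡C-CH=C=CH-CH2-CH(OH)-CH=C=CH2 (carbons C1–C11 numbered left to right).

4

C1: sp3
C2: sp ✓
C3: sp ✓
C4: sp2
C5: sp ✓
C6: sp2
C7: sp3
C8: sp3
C9: sp2
C10: sp ✓
C11: sp2
C2, C3, C5, C10 → 4 sp carbons.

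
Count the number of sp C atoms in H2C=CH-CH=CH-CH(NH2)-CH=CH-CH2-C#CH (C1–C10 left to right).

2

C1: sp2
C2: sp2
C3: sp2
C4: sp2
C5: sp3
C6: sp2
C7: sp2
C8: sp3
C9: sp ✓
C10: sp ✓
C9, C10 → 2 sp carbons.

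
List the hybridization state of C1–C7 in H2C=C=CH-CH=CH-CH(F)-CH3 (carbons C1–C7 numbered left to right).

C1 sp2, C2 sp, C3 sp2, C4 sp2, C5 sp2, C6 sp3, C7 sp3

C1: 3 σ bonds, plus one π bond; 3 regions of electron density → sp2.
C2: 2 σ bonds, plus two π bonds; 2 regions of electron density → sp.
C3 — 3 σ bonds, plus one π bond. Steric number 3, so sp2.
C4 carries 3 σ bonds, plus one π bond, giving a steric number of 3, so it is sp2.
C5 has 3 σ bonds, plus one π bond: steric number 3 → sp2.
C6 carries 4 σ bonds, giving a steric number of 4, so it is sp3.
C7 is sp3: 4 σ bonds, 4 electron-density regions.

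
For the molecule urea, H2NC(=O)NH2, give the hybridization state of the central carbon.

The central carbon carries 3 σ bonds, plus one π bond, giving a steric number of 3, so it is sp2.

sp^2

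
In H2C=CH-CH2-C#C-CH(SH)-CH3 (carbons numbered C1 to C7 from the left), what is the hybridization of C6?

C6 has 4 σ bonds: steric number 4 → sp3.

sp³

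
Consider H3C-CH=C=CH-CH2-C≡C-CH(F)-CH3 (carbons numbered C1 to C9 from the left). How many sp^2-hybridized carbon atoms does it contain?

C1: sp3
C2: sp2 ✓
C3: sp
C4: sp2 ✓
C5: sp3
C6: sp
C7: sp
C8: sp3
C9: sp3
C2, C4 → 2 sp2 carbons.

2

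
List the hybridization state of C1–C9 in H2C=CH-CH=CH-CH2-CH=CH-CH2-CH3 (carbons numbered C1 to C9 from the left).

C1 carries 3 σ bonds, plus one π bond, giving a steric number of 3, so it is sp2.
C2: 3 σ bonds, plus one π bond — 3 electron domains, sp2.
C3: 3 σ bonds, plus one π bond — 3 electron domains, sp2.
C4 has 3 σ bonds, plus one π bond: steric number 3 → sp2.
C5 — 4 σ bonds. Steric number 4, so sp3.
C6: 3 σ bonds, plus one π bond — 3 electron domains, sp2.
C7 carries 3 σ bonds, plus one π bond, giving a steric number of 3, so it is sp2.
C8 is sp3: 4 σ bonds, 4 electron-density regions.
C9 has 4 σ bonds: steric number 4 → sp3.

C1 sp2, C2 sp2, C3 sp2, C4 sp2, C5 sp3, C6 sp2, C7 sp2, C8 sp3, C9 sp3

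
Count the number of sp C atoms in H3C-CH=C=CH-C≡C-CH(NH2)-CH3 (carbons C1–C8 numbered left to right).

C1: sp3
C2: sp2
C3: sp ✓
C4: sp2
C5: sp ✓
C6: sp ✓
C7: sp3
C8: sp3
C3, C5, C6 → 3 sp carbons.

3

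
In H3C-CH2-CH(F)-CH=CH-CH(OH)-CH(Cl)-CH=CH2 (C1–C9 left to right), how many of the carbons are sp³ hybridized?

5

C1: sp3 ✓
C2: sp3 ✓
C3: sp3 ✓
C4: sp2
C5: sp2
C6: sp3 ✓
C7: sp3 ✓
C8: sp2
C9: sp2
C1, C2, C3, C6, C7 → 5 sp3 carbons.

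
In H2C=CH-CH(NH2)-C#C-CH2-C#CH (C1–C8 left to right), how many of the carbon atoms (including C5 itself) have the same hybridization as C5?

C5 is sp (two π bonds).
C1: sp2
C2: sp2
C3: sp3
C4: sp ✓
C5: sp ✓
C6: sp3
C7: sp ✓
C8: sp ✓
4 carbons are sp.

4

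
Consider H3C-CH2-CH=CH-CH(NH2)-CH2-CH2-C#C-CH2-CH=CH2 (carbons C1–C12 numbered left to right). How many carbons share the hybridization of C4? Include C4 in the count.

C4 is sp2 (one π bond).
C1: sp3
C2: sp3
C3: sp2 ✓
C4: sp2 ✓
C5: sp3
C6: sp3
C7: sp3
C8: sp
C9: sp
C10: sp3
C11: sp2 ✓
C12: sp2 ✓
4 carbons are sp2.

4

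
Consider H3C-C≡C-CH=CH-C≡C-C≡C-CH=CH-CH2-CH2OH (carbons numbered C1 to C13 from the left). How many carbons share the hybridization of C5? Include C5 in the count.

C5 is sp2 (one π bond).
C1: sp3
C2: sp
C3: sp
C4: sp2 ✓
C5: sp2 ✓
C6: sp
C7: sp
C8: sp
C9: sp
C10: sp2 ✓
C11: sp2 ✓
C12: sp3
C13: sp3
4 carbons are sp2.

4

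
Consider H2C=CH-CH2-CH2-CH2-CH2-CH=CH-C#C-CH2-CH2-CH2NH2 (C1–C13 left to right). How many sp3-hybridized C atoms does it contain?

7

C1: sp2
C2: sp2
C3: sp3 ✓
C4: sp3 ✓
C5: sp3 ✓
C6: sp3 ✓
C7: sp2
C8: sp2
C9: sp
C10: sp
C11: sp3 ✓
C12: sp3 ✓
C13: sp3 ✓
C3, C4, C5, C6, C11, C12, C13 → 7 sp3 carbons.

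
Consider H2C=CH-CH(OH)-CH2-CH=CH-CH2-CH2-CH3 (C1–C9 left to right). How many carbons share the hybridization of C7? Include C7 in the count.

5

C7 is sp3 (only σ bonds).
C1: sp2
C2: sp2
C3: sp3 ✓
C4: sp3 ✓
C5: sp2
C6: sp2
C7: sp3 ✓
C8: sp3 ✓
C9: sp3 ✓
5 carbons are sp3.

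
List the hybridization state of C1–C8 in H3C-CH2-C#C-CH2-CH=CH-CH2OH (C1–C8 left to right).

C1 sp3, C2 sp3, C3 sp, C4 sp, C5 sp3, C6 sp2, C7 sp2, C8 sp3

C1 carries 4 σ bonds, giving a steric number of 4, so it is sp3.
C2 — 4 σ bonds. Steric number 4, so sp3.
C3 — 2 σ bonds, plus two π bonds. Steric number 2, so sp.
C4 is sp: 2 σ bonds, plus two π bonds, 2 electron-density regions.
C5 carries 4 σ bonds, giving a steric number of 4, so it is sp3.
C6: 3 σ bonds, plus one π bond; 3 regions of electron density → sp2.
C7 is sp2: 3 σ bonds, plus one π bond, 3 electron-density regions.
C8 carries 4 σ bonds, giving a steric number of 4, so it is sp3.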